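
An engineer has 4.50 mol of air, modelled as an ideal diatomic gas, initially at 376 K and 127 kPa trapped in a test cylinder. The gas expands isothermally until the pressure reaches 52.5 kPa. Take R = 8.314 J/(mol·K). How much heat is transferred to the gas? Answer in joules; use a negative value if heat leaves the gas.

12400 J

V₁ = nRT₁/P₁ = 4.50×8.314×376/127 = 111 L.
Isothermal: T stays 376 K; PV = const ⇒ V₂ = 268 L, P₂ = 52.5 kPa.
ΔU = 0 (ideal gas, T constant).
W = nRT ln(V₂/V₁) = 4.50×8.314×376×ln(2.42) = 12400 J.
Q = ΔU + W = 12400 J.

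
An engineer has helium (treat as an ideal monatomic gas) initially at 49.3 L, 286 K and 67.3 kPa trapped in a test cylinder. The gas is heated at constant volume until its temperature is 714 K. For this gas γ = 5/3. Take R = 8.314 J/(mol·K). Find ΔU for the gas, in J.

n = P₁V₁/(RT₁) = 67.3×49.3/(8.314×286) = 1.40 mol.
Isochoric: V stays 49.3 L; P/T = const ⇒ T₂ = 714 K, P₂ = 168 kPa.
For an ideal gas ΔU = nCvΔT with Cv = (3/2)R = 12.5 J/(mol·K).
ΔU = 1.40×12.5×(714−286) = 7450 J.

7450 J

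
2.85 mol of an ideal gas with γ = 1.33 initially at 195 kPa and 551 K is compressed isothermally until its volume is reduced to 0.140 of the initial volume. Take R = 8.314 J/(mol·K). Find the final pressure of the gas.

1390 kPa

V₁ = nRT₁/P₁ = 2.85×8.314×551/195 = 67.0 L.
Isothermal: T stays 551 K; PV = const ⇒ V₂ = 9.37 L, P₂ = 1390 kPa.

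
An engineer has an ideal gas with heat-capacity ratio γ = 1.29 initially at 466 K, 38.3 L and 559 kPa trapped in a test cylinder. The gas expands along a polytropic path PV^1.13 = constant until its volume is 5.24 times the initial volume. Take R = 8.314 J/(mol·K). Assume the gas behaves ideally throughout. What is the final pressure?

86.0 kPa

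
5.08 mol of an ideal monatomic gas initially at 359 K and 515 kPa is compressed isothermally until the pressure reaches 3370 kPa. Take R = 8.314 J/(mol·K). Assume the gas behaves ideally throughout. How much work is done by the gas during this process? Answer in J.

V₁ = nRT₁/P₁ = 5.08×8.314×359/515 = 29.4 L.
Isothermal: T stays 359 K; PV = const ⇒ V₂ = 4.50 L, P₂ = 3370 kPa.
W = nRT ln(V₂/V₁) = 5.08×8.314×359×ln(0.153) = -28500 J.

-28500 J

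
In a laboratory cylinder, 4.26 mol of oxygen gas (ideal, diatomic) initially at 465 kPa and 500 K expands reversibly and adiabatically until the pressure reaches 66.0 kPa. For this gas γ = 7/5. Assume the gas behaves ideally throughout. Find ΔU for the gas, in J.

V₁ = nRT₁/P₁ = 4.26×8.314×500/465 = 38.1 L.
Adiabatic: T₂/T₁ = (P₂/P₁)^((γ−1)/γ) ⇒ T₂ = 500×(0.142)^0.286 = 286 K; V₂ = 154 L.
For an ideal gas ΔU = nCvΔT with Cv = (5/2)R = 20.8 J/(mol·K).
ΔU = 4.26×20.8×(286−500) = -18900 J.

-18900 J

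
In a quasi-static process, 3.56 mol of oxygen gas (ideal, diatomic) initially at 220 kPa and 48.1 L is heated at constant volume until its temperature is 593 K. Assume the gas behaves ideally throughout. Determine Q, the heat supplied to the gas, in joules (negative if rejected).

17400 J

T₁ = P₁V₁/(nR) = 220×48.1/(3.56×8.314) = 358 K.
Isochoric: V stays 48.1 L; P/T = const ⇒ T₂ = 593 K, P₂ = 365 kPa.
W = 0 (no volume change).
ΔU = nCvΔT = 3.56×20.8×(593−358) = 17400 J.
Q = ΔU = 17400 J.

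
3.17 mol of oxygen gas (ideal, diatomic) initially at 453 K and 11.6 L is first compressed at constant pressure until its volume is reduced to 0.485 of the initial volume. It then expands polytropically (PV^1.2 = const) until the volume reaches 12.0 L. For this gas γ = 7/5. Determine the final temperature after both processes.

P₁ = nRT₁/V₁ = 3.17×8.314×453/11.6 = 1030 kPa.
Step 1 — Isobaric: P stays 1030 kPa; V/T = const ⇒ T₂ = 220 K, V₂ = 5.63 L.
W = PΔV = 1030×(5.63−11.6) kPa·L = -6150 J.
ΔU = nCvΔT = 3.17×20.8×(220−453) = -15400 J.
Q = ΔU + W = nCpΔT = -21500 J.
State after step 1: P = 1030 kPa, V = 5.63 L, T = 220 K.
Step 2 — Polytropic n=1.2: T₂ = T₁(V₁/V₂)^(n−1) = 220×(0.469)^0.20 = 189 K; P₂ = P₁(V₁/V₂)^n = 415 kPa.
W = (P₁V₁−P₂V₂)/(n−1) = (1030×5.63−415×12.0)/0.20 = 4070 J.
ΔU = nCvΔT = 3.17×20.8×(189−220) = -2040 J.
Q = ΔU + W = 2040 J.
Net over both steps: W = -2080 J, Q = -19500 J, ΔU = -17400 J.

189 K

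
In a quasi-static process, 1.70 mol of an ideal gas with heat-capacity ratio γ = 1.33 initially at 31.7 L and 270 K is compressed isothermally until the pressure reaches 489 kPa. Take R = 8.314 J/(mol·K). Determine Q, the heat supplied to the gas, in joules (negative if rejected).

-5350 J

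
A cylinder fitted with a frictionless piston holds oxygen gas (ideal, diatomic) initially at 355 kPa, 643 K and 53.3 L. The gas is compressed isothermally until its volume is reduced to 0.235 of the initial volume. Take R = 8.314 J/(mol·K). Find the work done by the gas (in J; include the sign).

-27400 J

n = P₁V₁/(RT₁) = 355×53.3/(8.314×643) = 3.54 mol.
Isothermal: T stays 643 K; PV = const ⇒ V₂ = 12.5 L, P₂ = 1510 kPa.
W = nRT ln(V₂/V₁) = 3.54×8.314×643×ln(0.235) = -27400 J.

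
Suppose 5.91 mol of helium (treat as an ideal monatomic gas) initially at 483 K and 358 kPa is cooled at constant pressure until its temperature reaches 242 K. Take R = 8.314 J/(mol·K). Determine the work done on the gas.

11800 J

V₁ = nRT₁/P₁ = 5.91×8.314×483/358 = 66.3 L.
Isobaric: P stays 358 kPa; V/T = const ⇒ T₂ = 242 K, V₂ = 33.2 L.
W = PΔV = 358×(33.2−66.3) kPa·L = -11800 J.
Work done on the gas = −W_by = 11800 J.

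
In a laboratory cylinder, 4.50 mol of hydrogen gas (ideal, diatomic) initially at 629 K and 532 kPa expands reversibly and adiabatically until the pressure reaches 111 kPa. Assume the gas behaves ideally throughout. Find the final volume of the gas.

V₁ = nRT₁/P₁ = 4.50×8.314×629/532 = 44.2 L.
Adiabatic: T₂/T₁ = (P₂/P₁)^((γ−1)/γ) ⇒ T₂ = 629×(0.209)^0.286 = 402 K; V₂ = 135 L.

135 L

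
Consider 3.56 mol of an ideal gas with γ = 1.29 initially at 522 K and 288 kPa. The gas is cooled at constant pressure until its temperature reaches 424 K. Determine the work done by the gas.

-2900 J

V₁ = nRT₁/P₁ = 3.56×8.314×522/288 = 53.6 L.
Isobaric: P stays 288 kPa; V/T = const ⇒ T₂ = 424 K, V₂ = 43.6 L.
W = PΔV = 288×(43.6−53.6) kPa·L = -2900 J.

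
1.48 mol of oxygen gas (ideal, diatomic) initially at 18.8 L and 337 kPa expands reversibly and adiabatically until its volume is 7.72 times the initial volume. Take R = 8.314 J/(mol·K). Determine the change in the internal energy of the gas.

-8850 J

T₁ = P₁V₁/(nR) = 337×18.8/(1.48×8.314) = 515 K.
Adiabatic: TV^(γ−1) = const ⇒ T₂ = 515×(0.130)^0.400 = 227 K; PV^γ = const ⇒ P₂ = 19.3 kPa.
For an ideal gas ΔU = nCvΔT with Cv = (5/2)R = 20.8 J/(mol·K).
ΔU = 1.48×20.8×(227−515) = -8850 J.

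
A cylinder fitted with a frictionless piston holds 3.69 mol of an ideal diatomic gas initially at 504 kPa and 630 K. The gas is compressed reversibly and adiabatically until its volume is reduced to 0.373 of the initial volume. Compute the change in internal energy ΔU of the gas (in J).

23400 J

V₁ = nRT₁/P₁ = 3.69×8.314×630/504 = 38.3 L.
Adiabatic: TV^(γ−1) = const ⇒ T₂ = 630×(2.68)^0.400 = 935 K; PV^γ = const ⇒ P₂ = 2000 kPa.
For an ideal gas ΔU = nCvΔT with Cv = (5/2)R = 20.8 J/(mol·K).
ΔU = 3.69×20.8×(935−630) = 23400 J.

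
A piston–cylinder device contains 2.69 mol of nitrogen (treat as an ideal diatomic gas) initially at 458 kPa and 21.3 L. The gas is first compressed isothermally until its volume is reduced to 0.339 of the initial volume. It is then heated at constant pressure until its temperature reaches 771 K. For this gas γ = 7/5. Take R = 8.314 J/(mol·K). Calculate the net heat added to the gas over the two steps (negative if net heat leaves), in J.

T₁ = P₁V₁/(nR) = 458×21.3/(2.69×8.314) = 436 K.
Step 1 — Isothermal: T stays 436 K; PV = const ⇒ V₂ = 7.22 L, P₂ = 1350 kPa.
ΔU = 0 (ideal gas, T constant).
W = nRT ln(V₂/V₁) = 2.69×8.314×436×ln(0.339) = -10600 J.
Q = ΔU + W = -10600 J.
State after step 1: P = 1350 kPa, V = 7.22 L, T = 436 K.
Step 2 — Isobaric: P stays 1350 kPa; V/T = const ⇒ T₂ = 771 K, V₂ = 12.8 L.
W = PΔV = 1350×(12.8−7.22) kPa·L = 7490 J.
ΔU = nCvΔT = 2.69×20.8×(771−436) = 18700 J.
Q = ΔU + W = nCpΔT = 26200 J.
Net over both steps: W = -3070 J, Q = 15700 J, ΔU = 18700 J.

15700 J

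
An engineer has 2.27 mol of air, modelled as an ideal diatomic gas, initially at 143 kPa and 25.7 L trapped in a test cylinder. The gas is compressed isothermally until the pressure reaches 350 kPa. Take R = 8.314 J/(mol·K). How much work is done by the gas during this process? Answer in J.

T₁ = P₁V₁/(nR) = 143×25.7/(2.27×8.314) = 195 K.
Isothermal: T stays 195 K; PV = const ⇒ V₂ = 10.5 L, P₂ = 350 kPa.
W = nRT ln(V₂/V₁) = 2.27×8.314×195×ln(0.409) = -3290 J.

-3290 J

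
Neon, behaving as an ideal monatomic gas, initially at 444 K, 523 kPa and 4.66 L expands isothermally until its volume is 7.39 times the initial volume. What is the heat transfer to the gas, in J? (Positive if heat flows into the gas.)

n = P₁V₁/(RT₁) = 523×4.66/(8.314×444) = 0.660 mol.
Isothermal: T stays 444 K; PV = const ⇒ V₂ = 34.4 L, P₂ = 70.8 kPa.
ΔU = 0 (ideal gas, T constant).
W = nRT ln(V₂/V₁) = 0.660×8.314×444×ln(7.39) = 4870 J.
Q = ΔU + W = 4870 J.

4870 J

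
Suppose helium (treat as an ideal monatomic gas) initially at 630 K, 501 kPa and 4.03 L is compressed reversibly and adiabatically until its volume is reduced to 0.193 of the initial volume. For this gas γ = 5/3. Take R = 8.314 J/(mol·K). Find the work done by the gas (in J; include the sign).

-6040 J

n = P₁V₁/(RT₁) = 501×4.03/(8.314×630) = 0.385 mol.
Adiabatic: TV^(γ−1) = const ⇒ T₂ = 630×(5.18)^0.667 = 1890 K; PV^γ = const ⇒ P₂ = 7770 kPa.
ΔU = nCvΔT = 0.385×12.5×(1890−630) = 6040 J.
Q = 0 for an adiabatic process, so W = −ΔU = -6040 J.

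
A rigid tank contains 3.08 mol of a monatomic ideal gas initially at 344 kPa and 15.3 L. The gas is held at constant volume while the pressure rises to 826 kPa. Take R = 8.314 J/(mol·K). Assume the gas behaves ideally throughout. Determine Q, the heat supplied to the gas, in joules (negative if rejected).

T₁ = P₁V₁/(nR) = 344×15.3/(3.08×8.314) = 206 K.
Isochoric: V stays 15.3 L; P/T = const ⇒ T₂ = 494 K, P₂ = 826 kPa.
W = 0 (no volume change).
ΔU = nCvΔT = 3.08×12.5×(494−206) = 11100 J.
Q = ΔU = 11100 J.

11100 J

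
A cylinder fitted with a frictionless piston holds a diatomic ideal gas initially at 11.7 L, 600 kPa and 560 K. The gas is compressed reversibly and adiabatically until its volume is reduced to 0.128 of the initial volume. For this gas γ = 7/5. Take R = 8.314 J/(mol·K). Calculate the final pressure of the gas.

10700 kPa

Adiabatic: TV^(γ−1) = const ⇒ T₂ = 560×(7.81)^0.400 = 1270 K; PV^γ = const ⇒ P₂ = 10700 kPa.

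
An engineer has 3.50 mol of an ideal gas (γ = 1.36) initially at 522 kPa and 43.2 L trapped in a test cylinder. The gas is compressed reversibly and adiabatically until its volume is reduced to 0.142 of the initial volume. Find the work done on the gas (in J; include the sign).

63800 J

T₁ = P₁V₁/(nR) = 522×43.2/(3.50×8.314) = 775 K.
Adiabatic: TV^(γ−1) = const ⇒ T₂ = 775×(7.04)^0.360 = 1560 K; PV^γ = const ⇒ P₂ = 7420 kPa.
ΔU = nCvΔT = 3.50×23.1×(1560−775) = 63800 J.
Q = 0 for an adiabatic process, so W = −ΔU = -63800 J.
Work done on the gas = −W_by = 63800 J.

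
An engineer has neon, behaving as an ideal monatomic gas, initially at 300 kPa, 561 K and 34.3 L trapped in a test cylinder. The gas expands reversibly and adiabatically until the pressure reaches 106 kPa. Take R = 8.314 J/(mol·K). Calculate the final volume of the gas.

64.0 L

Adiabatic: T₂/T₁ = (P₂/P₁)^((γ−1)/γ) ⇒ T₂ = 561×(0.353)^0.400 = 370 K; V₂ = 64.0 L.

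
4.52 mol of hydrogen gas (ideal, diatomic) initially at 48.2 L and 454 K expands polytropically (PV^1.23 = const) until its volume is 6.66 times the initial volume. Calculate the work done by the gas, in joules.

26200 J

P₁ = nRT₁/V₁ = 4.52×8.314×454/48.2 = 354 kPa.
Polytropic n=1.23: T₂ = T₁(V₁/V₂)^(n−1) = 454×(0.150)^0.23 = 294 K; P₂ = P₁(V₁/V₂)^n = 34.4 kPa.
W = (P₁V₁−P₂V₂)/(n−1) = (354×48.2−34.4×321)/0.23 = 26200 J.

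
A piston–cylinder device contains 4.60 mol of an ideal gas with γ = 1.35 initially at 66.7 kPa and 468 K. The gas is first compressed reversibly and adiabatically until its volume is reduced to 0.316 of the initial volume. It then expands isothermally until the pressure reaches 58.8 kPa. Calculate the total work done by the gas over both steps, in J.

V₁ = nRT₁/P₁ = 4.60×8.314×468/66.7 = 268 L.
Step 1 — Adiabatic: TV^(γ−1) = const ⇒ T₂ = 468×(3.16)^0.350 = 700 K; PV^γ = const ⇒ P₂ = 316 kPa.
ΔU = nCvΔT = 4.60×23.8×(700−468) = 25400 J.
Q = 0 for an adiabatic process, so W = −ΔU = -25400 J.
State after step 1: P = 316 kPa, V = 84.8 L, T = 700 K.
Step 2 — Isothermal: T stays 700 K; PV = const ⇒ V₂ = 456 L, P₂ = 58.8 kPa.
ΔU = 0 (ideal gas, T constant).
W = nRT ln(V₂/V₁) = 4.60×8.314×700×ln(5.37) = 45000 J.
Q = ΔU + W = 45000 J.
Net over both steps: W = 19600 J, Q = 45000 J, ΔU = 25400 J.

19600 J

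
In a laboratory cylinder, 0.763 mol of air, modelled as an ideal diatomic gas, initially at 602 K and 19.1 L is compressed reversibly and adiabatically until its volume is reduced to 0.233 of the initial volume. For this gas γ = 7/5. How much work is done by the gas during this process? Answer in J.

-7550 J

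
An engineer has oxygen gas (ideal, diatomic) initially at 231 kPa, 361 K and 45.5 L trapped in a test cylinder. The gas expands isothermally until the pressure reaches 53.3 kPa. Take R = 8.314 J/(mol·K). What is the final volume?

197 L

Isothermal: T stays 361 K; PV = const ⇒ V₂ = 197 L, P₂ = 53.3 kPa.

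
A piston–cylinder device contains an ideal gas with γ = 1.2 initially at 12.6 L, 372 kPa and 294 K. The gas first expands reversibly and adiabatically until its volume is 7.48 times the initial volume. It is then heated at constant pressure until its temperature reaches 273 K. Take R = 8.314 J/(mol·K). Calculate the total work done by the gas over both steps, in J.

8980 J

n = P₁V₁/(RT₁) = 372×12.6/(8.314×294) = 1.92 mol.
Step 1 — Adiabatic: TV^(γ−1) = const ⇒ T₂ = 294×(0.134)^0.200 = 197 K; PV^γ = const ⇒ P₂ = 33.3 kPa.
ΔU = nCvΔT = 1.92×41.6×(197−294) = -7760 J.
Q = 0 for an adiabatic process, so W = −ΔU = 7760 J.
State after step 1: P = 33.3 kPa, V = 94.2 L, T = 197 K.
Step 2 — Isobaric: P stays 33.3 kPa; V/T = const ⇒ T₂ = 273 K, V₂ = 131 L.
W = PΔV = 33.3×(131−94.2) kPa·L = 1220 J.
ΔU = nCvΔT = 1.92×41.6×(273−197) = 6090 J.
Q = ΔU + W = nCpΔT = 7310 J.
Net over both steps: W = 8980 J, Q = 7310 J, ΔU = -1670 J.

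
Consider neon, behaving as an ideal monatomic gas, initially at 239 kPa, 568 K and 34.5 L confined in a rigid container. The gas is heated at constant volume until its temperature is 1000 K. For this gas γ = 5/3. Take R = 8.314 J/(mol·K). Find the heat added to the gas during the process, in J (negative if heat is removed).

n = P₁V₁/(RT₁) = 239×34.5/(8.314×568) = 1.75 mol.
Isochoric: V stays 34.5 L; P/T = const ⇒ T₂ = 1000 K, P₂ = 421 kPa.
W = 0 (no volume change).
ΔU = nCvΔT = 1.75×12.5×(1000−568) = 9410 J.
Q = ΔU = 9410 J.

9410 J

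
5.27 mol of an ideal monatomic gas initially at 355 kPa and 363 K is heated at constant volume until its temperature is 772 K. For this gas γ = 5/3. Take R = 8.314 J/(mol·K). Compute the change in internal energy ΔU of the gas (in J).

26900 J

V₁ = nRT₁/P₁ = 5.27×8.314×363/355 = 44.8 L.
Isochoric: V stays 44.8 L; P/T = const ⇒ T₂ = 772 K, P₂ = 755 kPa.
For an ideal gas ΔU = nCvΔT with Cv = (3/2)R = 12.5 J/(mol·K).
ΔU = 5.27×12.5×(772−363) = 26900 J.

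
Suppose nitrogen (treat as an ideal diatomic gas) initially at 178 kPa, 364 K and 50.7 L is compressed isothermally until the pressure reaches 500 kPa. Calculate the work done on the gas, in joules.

n = P₁V₁/(RT₁) = 178×50.7/(8.314×364) = 2.98 mol.
Isothermal: T stays 364 K; PV = const ⇒ V₂ = 18.0 L, P₂ = 500 kPa.
W = nRT ln(V₂/V₁) = 2.98×8.314×364×ln(0.356) = -9320 J.
Work done on the gas = −W_by = 9320 J.

9320 J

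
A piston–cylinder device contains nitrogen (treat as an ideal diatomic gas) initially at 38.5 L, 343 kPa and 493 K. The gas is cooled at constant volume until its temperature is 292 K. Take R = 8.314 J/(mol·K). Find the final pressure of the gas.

Isochoric: V stays 38.5 L; P/T = const ⇒ T₂ = 292 K, P₂ = 203 kPa.

203 kPa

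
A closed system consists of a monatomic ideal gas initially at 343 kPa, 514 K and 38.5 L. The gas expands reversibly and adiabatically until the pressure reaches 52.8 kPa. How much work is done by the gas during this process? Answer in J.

n = P₁V₁/(RT₁) = 343×38.5/(8.314×514) = 3.09 mol.
Adiabatic: T₂/T₁ = (P₂/P₁)^((γ−1)/γ) ⇒ T₂ = 514×(0.154)^0.400 = 243 K; V₂ = 118 L.
ΔU = nCvΔT = 3.09×12.5×(243−514) = -10400 J.
Q = 0 for an adiabatic process, so W = −ΔU = 10400 J.

10400 J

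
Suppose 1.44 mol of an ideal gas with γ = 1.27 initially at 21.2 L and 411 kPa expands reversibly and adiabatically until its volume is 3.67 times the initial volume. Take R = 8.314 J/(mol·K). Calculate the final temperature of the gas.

512 K

T₁ = P₁V₁/(nR) = 411×21.2/(1.44×8.314) = 728 K.
Adiabatic: TV^(γ−1) = const ⇒ T₂ = 728×(0.272)^0.270 = 512 K; PV^γ = const ⇒ P₂ = 78.8 kPa.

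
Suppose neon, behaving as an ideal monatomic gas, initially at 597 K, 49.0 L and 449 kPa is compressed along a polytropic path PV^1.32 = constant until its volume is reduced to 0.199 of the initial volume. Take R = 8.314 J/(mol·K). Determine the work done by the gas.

-46500 J

n = P₁V₁/(RT₁) = 449×49.0/(8.314×597) = 4.43 mol.
Polytropic n=1.32: T₂ = T₁(V₁/V₂)^(n−1) = 597×(5.03)^0.32 = 1000 K; P₂ = P₁(V₁/V₂)^n = 3780 kPa.
W = (P₁V₁−P₂V₂)/(n−1) = (449×49.0−3780×9.75)/0.32 = -46500 J.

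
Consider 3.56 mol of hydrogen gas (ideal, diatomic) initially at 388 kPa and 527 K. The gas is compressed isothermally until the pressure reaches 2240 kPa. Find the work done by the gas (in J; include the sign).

V₁ = nRT₁/P₁ = 3.56×8.314×527/388 = 40.2 L.
Isothermal: T stays 527 K; PV = const ⇒ V₂ = 6.96 L, P₂ = 2240 kPa.
W = nRT ln(V₂/V₁) = 3.56×8.314×527×ln(0.173) = -27300 J.

-27300 J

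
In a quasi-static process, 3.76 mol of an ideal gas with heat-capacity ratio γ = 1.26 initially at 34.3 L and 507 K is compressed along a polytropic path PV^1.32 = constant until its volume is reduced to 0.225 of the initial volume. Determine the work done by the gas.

P₁ = nRT₁/V₁ = 3.76×8.314×507/34.3 = 462 kPa.
Polytropic n=1.32: T₂ = T₁(V₁/V₂)^(n−1) = 507×(4.44)^0.32 = 817 K; P₂ = P₁(V₁/V₂)^n = 3310 kPa.
W = (P₁V₁−P₂V₂)/(n−1) = (462×34.3−3310×7.72)/0.32 = -30300 J.

-30300 J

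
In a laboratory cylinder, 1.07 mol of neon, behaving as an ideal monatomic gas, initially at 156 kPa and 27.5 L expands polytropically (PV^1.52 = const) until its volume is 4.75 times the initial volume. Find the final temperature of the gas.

T₁ = P₁V₁/(nR) = 156×27.5/(1.07×8.314) = 482 K.
Polytropic n=1.52: T₂ = T₁(V₁/V₂)^(n−1) = 482×(0.211)^0.52 = 214 K; P₂ = P₁(V₁/V₂)^n = 14.6 kPa.

214 K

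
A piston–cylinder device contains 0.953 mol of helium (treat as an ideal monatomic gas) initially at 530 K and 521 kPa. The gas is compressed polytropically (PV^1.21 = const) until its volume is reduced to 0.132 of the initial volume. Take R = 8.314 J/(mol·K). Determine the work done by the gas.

V₁ = nRT₁/P₁ = 0.953×8.314×530/521 = 8.06 L.
Polytropic n=1.21: T₂ = T₁(V₁/V₂)^(n−1) = 530×(7.58)^0.21 = 811 K; P₂ = P₁(V₁/V₂)^n = 6040 kPa.
W = (P₁V₁−P₂V₂)/(n−1) = (521×8.06−6040×1.06)/0.21 = -10600 J.

-10600 J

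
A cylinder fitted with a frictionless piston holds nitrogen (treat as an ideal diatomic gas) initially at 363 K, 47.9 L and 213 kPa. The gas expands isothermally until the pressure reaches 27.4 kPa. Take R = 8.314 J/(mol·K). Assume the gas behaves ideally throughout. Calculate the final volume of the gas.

Isothermal: T stays 363 K; PV = const ⇒ V₂ = 372 L, P₂ = 27.4 kPa.

372 L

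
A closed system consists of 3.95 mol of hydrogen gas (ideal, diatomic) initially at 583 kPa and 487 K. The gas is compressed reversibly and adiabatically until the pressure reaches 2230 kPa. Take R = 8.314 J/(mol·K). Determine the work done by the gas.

-18700 J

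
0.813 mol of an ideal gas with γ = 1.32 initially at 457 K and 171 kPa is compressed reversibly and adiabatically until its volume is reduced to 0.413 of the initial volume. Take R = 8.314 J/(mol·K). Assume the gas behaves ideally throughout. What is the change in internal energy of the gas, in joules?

V₁ = nRT₁/P₁ = 0.813×8.314×457/171 = 18.1 L.
Adiabatic: TV^(γ−1) = const ⇒ T₂ = 457×(2.42)^0.320 = 606 K; PV^γ = const ⇒ P₂ = 549 kPa.
For an ideal gas ΔU = nCvΔT with Cv = R/(γ−1) = 26.0 J/(mol·K).
ΔU = 0.813×26.0×(606−457) = 3160 J.

3160 J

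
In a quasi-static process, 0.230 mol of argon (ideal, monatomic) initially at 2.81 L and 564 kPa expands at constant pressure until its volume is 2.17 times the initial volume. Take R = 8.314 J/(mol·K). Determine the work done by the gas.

1850 J

T₁ = P₁V₁/(nR) = 564×2.81/(0.230×8.314) = 829 K.
Isobaric: P stays 564 kPa; V/T = const ⇒ T₂ = 1800 K, V₂ = 6.10 L.
W = PΔV = 564×(6.10−2.81) kPa·L = 1850 J.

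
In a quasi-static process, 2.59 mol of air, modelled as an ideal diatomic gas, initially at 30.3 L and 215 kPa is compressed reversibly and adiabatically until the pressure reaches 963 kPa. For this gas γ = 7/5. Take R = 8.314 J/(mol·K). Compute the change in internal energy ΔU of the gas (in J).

8710 J

T₁ = P₁V₁/(nR) = 215×30.3/(2.59×8.314) = 303 K.
Adiabatic: T₂/T₁ = (P₂/P₁)^((γ−1)/γ) ⇒ T₂ = 303×(4.48)^0.286 = 464 K; V₂ = 10.4 L.
For an ideal gas ΔU = nCvΔT with Cv = (5/2)R = 20.8 J/(mol·K).
ΔU = 2.59×20.8×(464−303) = 8710 J.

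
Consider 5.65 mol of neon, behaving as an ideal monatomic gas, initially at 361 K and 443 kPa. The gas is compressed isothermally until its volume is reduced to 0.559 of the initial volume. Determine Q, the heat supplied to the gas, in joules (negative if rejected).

-9860 J

V₁ = nRT₁/P₁ = 5.65×8.314×361/443 = 38.3 L.
Isothermal: T stays 361 K; PV = const ⇒ V₂ = 21.4 L, P₂ = 792 kPa.
ΔU = 0 (ideal gas, T constant).
W = nRT ln(V₂/V₁) = 5.65×8.314×361×ln(0.559) = -9860 J.
Q = ΔU + W = -9860 J.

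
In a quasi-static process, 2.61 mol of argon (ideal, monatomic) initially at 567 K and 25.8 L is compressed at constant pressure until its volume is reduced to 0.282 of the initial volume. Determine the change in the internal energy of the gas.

-13300 J

P₁ = nRT₁/V₁ = 2.61×8.314×567/25.8 = 477 kPa.
Isobaric: P stays 477 kPa; V/T = const ⇒ T₂ = 160 K, V₂ = 7.28 L.
For an ideal gas ΔU = nCvΔT with Cv = (3/2)R = 12.5 J/(mol·K).
ΔU = 2.61×12.5×(160−567) = -13300 J.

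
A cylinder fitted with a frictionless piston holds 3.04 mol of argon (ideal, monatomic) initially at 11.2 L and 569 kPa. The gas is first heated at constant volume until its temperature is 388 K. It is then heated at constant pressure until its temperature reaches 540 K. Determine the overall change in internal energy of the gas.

10900 J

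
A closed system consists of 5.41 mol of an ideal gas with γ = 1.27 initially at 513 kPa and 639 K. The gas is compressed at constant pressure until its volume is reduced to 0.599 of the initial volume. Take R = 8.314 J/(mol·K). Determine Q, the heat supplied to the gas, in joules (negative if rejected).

V₁ = nRT₁/P₁ = 5.41×8.314×639/513 = 56.0 L.
Isobaric: P stays 513 kPa; V/T = const ⇒ T₂ = 383 K, V₂ = 33.6 L.
W = PΔV = 513×(33.6−56.0) kPa·L = -11500 J.
ΔU = nCvΔT = 5.41×30.8×(383−639) = -42700 J.
Q = ΔU + W = nCpΔT = -54200 J.

-54200 J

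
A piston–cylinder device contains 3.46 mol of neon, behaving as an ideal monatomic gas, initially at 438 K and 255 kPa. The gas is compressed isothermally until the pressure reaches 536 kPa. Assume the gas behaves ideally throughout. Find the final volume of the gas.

V₁ = nRT₁/P₁ = 3.46×8.314×438/255 = 49.4 L.
Isothermal: T stays 438 K; PV = const ⇒ V₂ = 23.5 L, P₂ = 536 kPa.

23.5 L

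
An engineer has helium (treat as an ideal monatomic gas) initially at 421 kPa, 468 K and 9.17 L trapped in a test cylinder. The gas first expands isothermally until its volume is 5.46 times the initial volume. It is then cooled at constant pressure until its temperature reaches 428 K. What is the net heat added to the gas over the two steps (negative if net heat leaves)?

5730 J

n = P₁V₁/(RT₁) = 421×9.17/(8.314×468) = 0.992 mol.
Step 1 — Isothermal: T stays 468 K; PV = const ⇒ V₂ = 50.1 L, P₂ = 77.1 kPa.
ΔU = 0 (ideal gas, T constant).
W = nRT ln(V₂/V₁) = 0.992×8.314×468×ln(5.46) = 6550 J.
Q = ΔU + W = 6550 J.
State after step 1: P = 77.1 kPa, V = 50.1 L, T = 468 K.
Step 2 — Isobaric: P stays 77.1 kPa; V/T = const ⇒ T₂ = 428 K, V₂ = 45.8 L.
W = PΔV = 77.1×(45.8−50.1) kPa·L = -330 J.
ΔU = nCvΔT = 0.992×12.5×(428−468) = -495 J.
Q = ΔU + W = nCpΔT = -825 J.
Net over both steps: W = 6220 J, Q = 5730 J, ΔU = -495 J.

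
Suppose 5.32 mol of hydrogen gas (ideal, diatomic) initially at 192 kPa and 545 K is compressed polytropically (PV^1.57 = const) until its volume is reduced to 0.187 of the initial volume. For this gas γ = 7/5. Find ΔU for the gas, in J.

96500 J

V₁ = nRT₁/P₁ = 5.32×8.314×545/192 = 126 L.
Polytropic n=1.57: T₂ = T₁(V₁/V₂)^(n−1) = 545×(5.35)^0.57 = 1420 K; P₂ = P₁(V₁/V₂)^n = 2670 kPa.
For an ideal gas ΔU = nCvΔT with Cv = (5/2)R = 20.8 J/(mol·K).
ΔU = 5.32×20.8×(1420−545) = 96500 J.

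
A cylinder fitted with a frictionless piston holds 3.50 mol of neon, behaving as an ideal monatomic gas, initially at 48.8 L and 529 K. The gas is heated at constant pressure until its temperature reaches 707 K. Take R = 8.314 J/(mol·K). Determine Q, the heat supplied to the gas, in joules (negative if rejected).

12900 J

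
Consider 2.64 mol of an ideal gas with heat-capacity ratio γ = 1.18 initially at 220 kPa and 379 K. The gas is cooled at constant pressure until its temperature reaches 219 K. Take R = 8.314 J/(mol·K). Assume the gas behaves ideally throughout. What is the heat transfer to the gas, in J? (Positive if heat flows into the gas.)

-23000 J

V₁ = nRT₁/P₁ = 2.64×8.314×379/220 = 37.8 L.
Isobaric: P stays 220 kPa; V/T = const ⇒ T₂ = 219 K, V₂ = 21.8 L.
W = PΔV = 220×(21.8−37.8) kPa·L = -3510 J.
ΔU = nCvΔT = 2.64×46.2×(219−379) = -19500 J.
Q = ΔU + W = nCpΔT = -23000 J.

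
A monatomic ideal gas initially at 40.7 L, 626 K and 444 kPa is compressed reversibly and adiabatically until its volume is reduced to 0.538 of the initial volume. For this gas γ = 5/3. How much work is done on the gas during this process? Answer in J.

n = P₁V₁/(RT₁) = 444×40.7/(8.314×626) = 3.47 mol.
Adiabatic: TV^(γ−1) = const ⇒ T₂ = 626×(1.86)^0.667 = 946 K; PV^γ = const ⇒ P₂ = 1250 kPa.
ΔU = nCvΔT = 3.47×12.5×(946−626) = 13900 J.
Q = 0 for an adiabatic process, so W = −ΔU = -13900 J.
Work done on the gas = −W_by = 13900 J.

13900 J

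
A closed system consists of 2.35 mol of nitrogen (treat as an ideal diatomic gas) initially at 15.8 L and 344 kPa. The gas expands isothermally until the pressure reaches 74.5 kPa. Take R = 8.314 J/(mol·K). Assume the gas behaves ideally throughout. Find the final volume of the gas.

73.0 L

T₁ = P₁V₁/(nR) = 344×15.8/(2.35×8.314) = 278 K.
Isothermal: T stays 278 K; PV = const ⇒ V₂ = 73.0 L, P₂ = 74.5 kPa.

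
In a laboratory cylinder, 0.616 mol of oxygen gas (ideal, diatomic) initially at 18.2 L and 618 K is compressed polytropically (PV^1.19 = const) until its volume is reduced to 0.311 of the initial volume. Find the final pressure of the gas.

698 kPa

P₁ = nRT₁/V₁ = 0.616×8.314×618/18.2 = 174 kPa.
Polytropic n=1.19: T₂ = T₁(V₁/V₂)^(n−1) = 618×(3.22)^0.19 = 772 K; P₂ = P₁(V₁/V₂)^n = 698 kPa.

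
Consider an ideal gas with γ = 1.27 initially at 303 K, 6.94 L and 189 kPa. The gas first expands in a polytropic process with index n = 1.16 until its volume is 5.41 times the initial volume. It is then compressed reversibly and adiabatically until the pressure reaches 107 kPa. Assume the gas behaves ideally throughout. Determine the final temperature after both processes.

311 K

n = P₁V₁/(RT₁) = 189×6.94/(8.314×303) = 0.521 mol.
Step 1 — Polytropic n=1.16: T₂ = T₁(V₁/V₂)^(n−1) = 303×(0.185)^0.16 = 231 K; P₂ = P₁(V₁/V₂)^n = 26.7 kPa.
W = (P₁V₁−P₂V₂)/(n−1) = (189×6.94−26.7×37.5)/0.16 = 1940 J.
ΔU = nCvΔT = 0.521×30.8×(231−303) = -1150 J.
Q = ΔU + W = 791 J.
State after step 1: P = 26.7 kPa, V = 37.5 L, T = 231 K.
Step 2 — Adiabatic: T₂/T₁ = (P₂/P₁)^((γ−1)/γ) ⇒ T₂ = 231×(4.01)^0.213 = 311 K; V₂ = 12.6 L.
ΔU = nCvΔT = 0.521×30.8×(311−231) = 1270 J.
Q = 0 for an adiabatic process, so W = −ΔU = -1270 J.
Net over both steps: W = 666 J, Q = 791 J, ΔU = 124 J.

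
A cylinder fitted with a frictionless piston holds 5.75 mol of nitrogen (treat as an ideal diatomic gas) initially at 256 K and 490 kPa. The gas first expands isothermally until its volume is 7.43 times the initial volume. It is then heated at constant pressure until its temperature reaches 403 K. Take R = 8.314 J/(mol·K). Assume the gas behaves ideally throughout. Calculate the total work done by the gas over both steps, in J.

V₁ = nRT₁/P₁ = 5.75×8.314×256/490 = 25.0 L.
Step 1 — Isothermal: T stays 256 K; PV = const ⇒ V₂ = 186 L, P₂ = 65.9 kPa.
ΔU = 0 (ideal gas, T constant).
W = nRT ln(V₂/V₁) = 5.75×8.314×256×ln(7.43) = 24500 J.
Q = ΔU + W = 24500 J.
State after step 1: P = 65.9 kPa, V = 186 L, T = 256 K.
Step 2 — Isobaric: P stays 65.9 kPa; V/T = const ⇒ T₂ = 403 K, V₂ = 292 L.
W = PΔV = 65.9×(292−186) kPa·L = 7030 J.
ΔU = nCvΔT = 5.75×20.8×(403−256) = 17600 J.
Q = ΔU + W = nCpΔT = 24600 J.
Net over both steps: W = 31600 J, Q = 49100 J, ΔU = 17600 J.

31600 J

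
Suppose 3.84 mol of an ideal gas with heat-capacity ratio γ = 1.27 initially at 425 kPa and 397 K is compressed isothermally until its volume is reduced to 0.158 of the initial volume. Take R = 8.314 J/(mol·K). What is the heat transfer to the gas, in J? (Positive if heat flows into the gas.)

-23400 J

V₁ = nRT₁/P₁ = 3.84×8.314×397/425 = 29.8 L.
Isothermal: T stays 397 K; PV = const ⇒ V₂ = 4.71 L, P₂ = 2690 kPa.
ΔU = 0 (ideal gas, T constant).
W = nRT ln(V₂/V₁) = 3.84×8.314×397×ln(0.158) = -23400 J.
Q = ΔU + W = -23400 J.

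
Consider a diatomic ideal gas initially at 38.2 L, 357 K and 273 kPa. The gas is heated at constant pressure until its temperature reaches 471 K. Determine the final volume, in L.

Isobaric: P stays 273 kPa; V/T = const ⇒ T₂ = 471 K, V₂ = 50.4 L.

50.4 L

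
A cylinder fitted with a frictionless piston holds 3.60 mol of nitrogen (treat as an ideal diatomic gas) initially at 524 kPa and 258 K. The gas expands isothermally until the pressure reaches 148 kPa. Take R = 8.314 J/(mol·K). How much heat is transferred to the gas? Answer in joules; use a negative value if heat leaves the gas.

V₁ = nRT₁/P₁ = 3.60×8.314×258/524 = 14.7 L.
Isothermal: T stays 258 K; PV = const ⇒ V₂ = 52.2 L, P₂ = 148 kPa.
ΔU = 0 (ideal gas, T constant).
W = nRT ln(V₂/V₁) = 3.60×8.314×258×ln(3.54) = 9760 J.
Q = ΔU + W = 9760 J.

9760 J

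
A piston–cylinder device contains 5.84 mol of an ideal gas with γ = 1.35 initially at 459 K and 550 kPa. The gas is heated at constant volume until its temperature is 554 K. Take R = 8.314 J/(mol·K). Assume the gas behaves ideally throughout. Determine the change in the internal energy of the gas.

V₁ = nRT₁/P₁ = 5.84×8.314×459/550 = 40.5 L.
Isochoric: V stays 40.5 L; P/T = const ⇒ T₂ = 554 K, P₂ = 664 kPa.
For an ideal gas ΔU = nCvΔT with Cv = R/(γ−1) = 23.8 J/(mol·K).
ΔU = 5.84×23.8×(554−459) = 13200 J.

13200 J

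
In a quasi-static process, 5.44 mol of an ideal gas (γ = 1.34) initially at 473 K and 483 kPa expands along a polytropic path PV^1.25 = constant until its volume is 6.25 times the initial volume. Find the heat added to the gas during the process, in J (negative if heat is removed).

8330 J

V₁ = nRT₁/P₁ = 5.44×8.314×473/483 = 44.3 L.
Polytropic n=1.25: T₂ = T₁(V₁/V₂)^(n−1) = 473×(0.160)^0.25 = 299 K; P₂ = P₁(V₁/V₂)^n = 48.9 kPa.
W = (P₁V₁−P₂V₂)/(n−1) = (483×44.3−48.9×277)/0.25 = 31500 J.
ΔU = nCvΔT = 5.44×24.5×(299−473) = -23100 J.
Q = ΔU + W = 8330 J.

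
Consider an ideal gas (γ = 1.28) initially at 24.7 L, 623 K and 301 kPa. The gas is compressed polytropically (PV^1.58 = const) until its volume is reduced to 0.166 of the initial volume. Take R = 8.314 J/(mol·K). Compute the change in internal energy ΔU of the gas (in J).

48700 J

n = P₁V₁/(RT₁) = 301×24.7/(8.314×623) = 1.44 mol.
Polytropic n=1.58: T₂ = T₁(V₁/V₂)^(n−1) = 623×(6.02)^0.58 = 1770 K; P₂ = P₁(V₁/V₂)^n = 5140 kPa.
For an ideal gas ΔU = nCvΔT with Cv = R/(γ−1) = 29.7 J/(mol·K).
ΔU = 1.44×29.7×(1770−623) = 48700 J.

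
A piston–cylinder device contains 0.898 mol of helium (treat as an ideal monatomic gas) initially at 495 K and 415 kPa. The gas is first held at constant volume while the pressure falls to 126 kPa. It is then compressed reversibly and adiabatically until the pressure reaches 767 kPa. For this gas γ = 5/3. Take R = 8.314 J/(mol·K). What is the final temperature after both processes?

310 K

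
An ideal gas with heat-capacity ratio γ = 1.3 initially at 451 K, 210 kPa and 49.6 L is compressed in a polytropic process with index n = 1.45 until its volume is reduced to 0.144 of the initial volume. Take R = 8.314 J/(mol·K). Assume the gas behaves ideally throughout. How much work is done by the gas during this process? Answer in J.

-32200 J

n = P₁V₁/(RT₁) = 210×49.6/(8.314×451) = 2.78 mol.
Polytropic n=1.45: T₂ = T₁(V₁/V₂)^(n−1) = 451×(6.94)^0.45 = 1080 K; P₂ = P₁(V₁/V₂)^n = 3490 kPa.
W = (P₁V₁−P₂V₂)/(n−1) = (210×49.6−3490×7.14)/0.45 = -32200 J.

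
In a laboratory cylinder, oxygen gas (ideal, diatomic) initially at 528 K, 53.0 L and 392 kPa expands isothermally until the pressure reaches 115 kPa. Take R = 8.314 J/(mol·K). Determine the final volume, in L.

181 L

Isothermal: T stays 528 K; PV = const ⇒ V₂ = 181 L, P₂ = 115 kPa.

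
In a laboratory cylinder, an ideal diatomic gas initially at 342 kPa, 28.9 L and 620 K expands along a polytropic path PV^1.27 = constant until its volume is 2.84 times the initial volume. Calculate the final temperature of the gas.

Polytropic n=1.27: T₂ = T₁(V₁/V₂)^(n−1) = 620×(0.352)^0.27 = 468 K; P₂ = P₁(V₁/V₂)^n = 90.8 kPa.

468 K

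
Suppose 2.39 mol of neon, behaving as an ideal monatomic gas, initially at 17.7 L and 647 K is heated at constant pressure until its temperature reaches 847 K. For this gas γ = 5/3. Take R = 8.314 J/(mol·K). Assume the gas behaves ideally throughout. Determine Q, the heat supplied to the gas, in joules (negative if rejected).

9940 J

P₁ = nRT₁/V₁ = 2.39×8.314×647/17.7 = 726 kPa.
Isobaric: P stays 726 kPa; V/T = const ⇒ T₂ = 847 K, V₂ = 23.2 L.
W = PΔV = 726×(23.2−17.7) kPa·L = 3970 J.
ΔU = nCvΔT = 2.39×12.5×(847−647) = 5960 J.
Q = ΔU + W = nCpΔT = 9940 J.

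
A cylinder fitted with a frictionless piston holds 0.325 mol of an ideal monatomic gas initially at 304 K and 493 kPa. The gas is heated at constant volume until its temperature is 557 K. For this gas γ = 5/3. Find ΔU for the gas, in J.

1030 J

V₁ = nRT₁/P₁ = 0.325×8.314×304/493 = 1.67 L.
Isochoric: V stays 1.67 L; P/T = const ⇒ T₂ = 557 K, P₂ = 903 kPa.
For an ideal gas ΔU = nCvΔT with Cv = (3/2)R = 12.5 J/(mol·K).
ΔU = 0.325×12.5×(557−304) = 1030 J.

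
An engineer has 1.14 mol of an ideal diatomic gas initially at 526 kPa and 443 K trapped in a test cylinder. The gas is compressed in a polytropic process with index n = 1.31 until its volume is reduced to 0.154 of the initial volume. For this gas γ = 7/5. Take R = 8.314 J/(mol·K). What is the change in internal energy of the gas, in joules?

8250 J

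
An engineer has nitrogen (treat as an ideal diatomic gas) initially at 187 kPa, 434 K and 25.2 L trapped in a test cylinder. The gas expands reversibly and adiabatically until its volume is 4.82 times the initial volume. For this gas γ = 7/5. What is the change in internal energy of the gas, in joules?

n = P₁V₁/(RT₁) = 187×25.2/(8.314×434) = 1.31 mol.
Adiabatic: TV^(γ−1) = const ⇒ T₂ = 434×(0.207)^0.400 = 231 K; PV^γ = const ⇒ P₂ = 20.7 kPa.
For an ideal gas ΔU = nCvΔT with Cv = (5/2)R = 20.8 J/(mol·K).
ΔU = 1.31×20.8×(231−434) = -5500 J.

-5500 J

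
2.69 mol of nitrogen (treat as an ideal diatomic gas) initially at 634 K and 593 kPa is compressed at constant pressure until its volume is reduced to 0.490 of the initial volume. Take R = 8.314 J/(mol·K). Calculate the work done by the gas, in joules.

-7230 J

V₁ = nRT₁/P₁ = 2.69×8.314×634/593 = 23.9 L.
Isobaric: P stays 593 kPa; V/T = const ⇒ T₂ = 311 K, V₂ = 11.7 L.
W = PΔV = 593×(11.7−23.9) kPa·L = -7230 J.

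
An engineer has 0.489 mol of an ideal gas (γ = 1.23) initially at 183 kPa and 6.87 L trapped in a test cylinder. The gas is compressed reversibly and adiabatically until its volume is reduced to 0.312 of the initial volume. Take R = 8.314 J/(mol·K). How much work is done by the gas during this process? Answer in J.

-1680 J

T₁ = P₁V₁/(nR) = 183×6.87/(0.489×8.314) = 309 K.
Adiabatic: TV^(γ−1) = const ⇒ T₂ = 309×(3.21)^0.230 = 404 K; PV^γ = const ⇒ P₂ = 767 kPa.
ΔU = nCvΔT = 0.489×36.1×(404−309) = 1680 J.
Q = 0 for an adiabatic process, so W = −ΔU = -1680 J.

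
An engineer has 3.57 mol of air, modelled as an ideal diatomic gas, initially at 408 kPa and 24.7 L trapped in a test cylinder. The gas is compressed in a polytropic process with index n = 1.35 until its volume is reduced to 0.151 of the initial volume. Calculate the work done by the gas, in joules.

T₁ = P₁V₁/(nR) = 408×24.7/(3.57×8.314) = 340 K.
Polytropic n=1.35: T₂ = T₁(V₁/V₂)^(n−1) = 340×(6.62)^0.35 = 658 K; P₂ = P₁(V₁/V₂)^n = 5240 kPa.
W = (P₁V₁−P₂V₂)/(n−1) = (408×24.7−5240×3.73)/0.35 = -27000 J.

-27000 J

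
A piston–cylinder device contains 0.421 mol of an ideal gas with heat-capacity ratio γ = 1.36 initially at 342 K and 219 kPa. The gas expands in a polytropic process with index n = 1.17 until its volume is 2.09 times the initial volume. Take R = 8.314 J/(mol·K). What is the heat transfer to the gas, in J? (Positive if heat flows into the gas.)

V₁ = nRT₁/P₁ = 0.421×8.314×342/219 = 5.47 L.
Polytropic n=1.17: T₂ = T₁(V₁/V₂)^(n−1) = 342×(0.478)^0.17 = 302 K; P₂ = P₁(V₁/V₂)^n = 92.4 kPa.
W = (P₁V₁−P₂V₂)/(n−1) = (219×5.47−92.4×11.4)/0.17 = 829 J.
ΔU = nCvΔT = 0.421×23.1×(302−342) = -392 J.
Q = ΔU + W = 438 J.

438 J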